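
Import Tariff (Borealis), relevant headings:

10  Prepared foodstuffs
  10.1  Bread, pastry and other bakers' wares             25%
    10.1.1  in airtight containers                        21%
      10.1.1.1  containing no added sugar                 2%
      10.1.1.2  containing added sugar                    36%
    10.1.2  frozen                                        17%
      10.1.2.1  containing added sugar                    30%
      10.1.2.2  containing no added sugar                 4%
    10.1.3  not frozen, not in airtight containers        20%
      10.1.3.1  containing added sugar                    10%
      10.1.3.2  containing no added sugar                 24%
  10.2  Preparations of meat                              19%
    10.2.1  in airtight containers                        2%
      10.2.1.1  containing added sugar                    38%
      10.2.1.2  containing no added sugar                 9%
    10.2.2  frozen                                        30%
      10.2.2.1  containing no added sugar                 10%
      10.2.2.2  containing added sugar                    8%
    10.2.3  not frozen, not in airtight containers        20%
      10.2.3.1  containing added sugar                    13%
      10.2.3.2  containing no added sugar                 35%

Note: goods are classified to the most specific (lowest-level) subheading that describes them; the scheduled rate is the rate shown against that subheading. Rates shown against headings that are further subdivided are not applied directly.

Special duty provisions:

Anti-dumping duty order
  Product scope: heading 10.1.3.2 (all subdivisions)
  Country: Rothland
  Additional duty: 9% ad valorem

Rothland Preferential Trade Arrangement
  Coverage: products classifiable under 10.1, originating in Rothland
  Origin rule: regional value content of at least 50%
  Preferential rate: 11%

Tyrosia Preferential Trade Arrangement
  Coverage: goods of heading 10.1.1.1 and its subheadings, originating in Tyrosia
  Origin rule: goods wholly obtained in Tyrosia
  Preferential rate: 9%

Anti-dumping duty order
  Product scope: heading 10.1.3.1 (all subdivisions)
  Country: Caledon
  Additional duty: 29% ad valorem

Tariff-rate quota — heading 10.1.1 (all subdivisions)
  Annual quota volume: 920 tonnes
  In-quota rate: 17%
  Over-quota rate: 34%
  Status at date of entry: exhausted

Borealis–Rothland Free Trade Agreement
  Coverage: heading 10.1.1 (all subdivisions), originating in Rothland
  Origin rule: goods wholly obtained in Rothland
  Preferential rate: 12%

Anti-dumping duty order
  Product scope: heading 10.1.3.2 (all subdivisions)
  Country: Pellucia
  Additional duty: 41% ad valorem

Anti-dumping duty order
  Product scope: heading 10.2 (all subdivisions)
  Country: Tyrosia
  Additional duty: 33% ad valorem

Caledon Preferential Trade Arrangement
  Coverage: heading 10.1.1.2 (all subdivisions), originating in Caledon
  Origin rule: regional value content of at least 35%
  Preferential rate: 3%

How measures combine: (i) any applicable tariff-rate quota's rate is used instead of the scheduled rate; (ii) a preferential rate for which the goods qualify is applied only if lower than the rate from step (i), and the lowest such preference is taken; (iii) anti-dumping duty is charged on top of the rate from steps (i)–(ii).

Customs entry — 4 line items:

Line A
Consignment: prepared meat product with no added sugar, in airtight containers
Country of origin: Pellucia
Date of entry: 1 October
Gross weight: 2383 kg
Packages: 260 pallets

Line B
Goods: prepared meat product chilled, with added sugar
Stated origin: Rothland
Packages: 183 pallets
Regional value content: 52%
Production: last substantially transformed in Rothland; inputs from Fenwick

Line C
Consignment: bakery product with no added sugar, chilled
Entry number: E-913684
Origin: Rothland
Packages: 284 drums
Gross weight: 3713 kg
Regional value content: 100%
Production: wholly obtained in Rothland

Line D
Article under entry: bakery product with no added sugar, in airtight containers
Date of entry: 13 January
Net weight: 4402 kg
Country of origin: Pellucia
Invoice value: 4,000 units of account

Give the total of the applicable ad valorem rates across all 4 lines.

Line A: prepared meat product → 10.2; in airtight containers → 10.2.1; with no added sugar → 10.2.1.2. Scheduled 9%. No special measure applies. → 9%.
Line B: prepared meat product → 10.2; chilled → 10.2.3; with added sugar → 10.2.3.1. Scheduled 13%. Rothland agreement on 10.1: 10.2.3.1 not covered; Rothland agreement on 10.1.1: 10.2.3.1 not covered. → 13%.
Line C: bakery product → 10.1; chilled → 10.1.3; with no added sugar → 10.1.3.2. Scheduled 24%. Rothland agreement on 10.1: RVC ≥ 50% → 11% available; Rothland agreement on 10.1.1: 10.1.3.2 not covered; preferential 11%; anti-dumping (Rothland, 10.1.3.2): +9%; total 11% + 9% = 20%. → 20%.
Line D: bakery product → 10.1; in airtight containers → 10.1.1; with no added sugar → 10.1.1.1. Scheduled 2%. quota on 10.1.1 exhausted → over-quota 34%. → 34%.
Sum: 9% + 13% + 20% + 34% = 76%.

76%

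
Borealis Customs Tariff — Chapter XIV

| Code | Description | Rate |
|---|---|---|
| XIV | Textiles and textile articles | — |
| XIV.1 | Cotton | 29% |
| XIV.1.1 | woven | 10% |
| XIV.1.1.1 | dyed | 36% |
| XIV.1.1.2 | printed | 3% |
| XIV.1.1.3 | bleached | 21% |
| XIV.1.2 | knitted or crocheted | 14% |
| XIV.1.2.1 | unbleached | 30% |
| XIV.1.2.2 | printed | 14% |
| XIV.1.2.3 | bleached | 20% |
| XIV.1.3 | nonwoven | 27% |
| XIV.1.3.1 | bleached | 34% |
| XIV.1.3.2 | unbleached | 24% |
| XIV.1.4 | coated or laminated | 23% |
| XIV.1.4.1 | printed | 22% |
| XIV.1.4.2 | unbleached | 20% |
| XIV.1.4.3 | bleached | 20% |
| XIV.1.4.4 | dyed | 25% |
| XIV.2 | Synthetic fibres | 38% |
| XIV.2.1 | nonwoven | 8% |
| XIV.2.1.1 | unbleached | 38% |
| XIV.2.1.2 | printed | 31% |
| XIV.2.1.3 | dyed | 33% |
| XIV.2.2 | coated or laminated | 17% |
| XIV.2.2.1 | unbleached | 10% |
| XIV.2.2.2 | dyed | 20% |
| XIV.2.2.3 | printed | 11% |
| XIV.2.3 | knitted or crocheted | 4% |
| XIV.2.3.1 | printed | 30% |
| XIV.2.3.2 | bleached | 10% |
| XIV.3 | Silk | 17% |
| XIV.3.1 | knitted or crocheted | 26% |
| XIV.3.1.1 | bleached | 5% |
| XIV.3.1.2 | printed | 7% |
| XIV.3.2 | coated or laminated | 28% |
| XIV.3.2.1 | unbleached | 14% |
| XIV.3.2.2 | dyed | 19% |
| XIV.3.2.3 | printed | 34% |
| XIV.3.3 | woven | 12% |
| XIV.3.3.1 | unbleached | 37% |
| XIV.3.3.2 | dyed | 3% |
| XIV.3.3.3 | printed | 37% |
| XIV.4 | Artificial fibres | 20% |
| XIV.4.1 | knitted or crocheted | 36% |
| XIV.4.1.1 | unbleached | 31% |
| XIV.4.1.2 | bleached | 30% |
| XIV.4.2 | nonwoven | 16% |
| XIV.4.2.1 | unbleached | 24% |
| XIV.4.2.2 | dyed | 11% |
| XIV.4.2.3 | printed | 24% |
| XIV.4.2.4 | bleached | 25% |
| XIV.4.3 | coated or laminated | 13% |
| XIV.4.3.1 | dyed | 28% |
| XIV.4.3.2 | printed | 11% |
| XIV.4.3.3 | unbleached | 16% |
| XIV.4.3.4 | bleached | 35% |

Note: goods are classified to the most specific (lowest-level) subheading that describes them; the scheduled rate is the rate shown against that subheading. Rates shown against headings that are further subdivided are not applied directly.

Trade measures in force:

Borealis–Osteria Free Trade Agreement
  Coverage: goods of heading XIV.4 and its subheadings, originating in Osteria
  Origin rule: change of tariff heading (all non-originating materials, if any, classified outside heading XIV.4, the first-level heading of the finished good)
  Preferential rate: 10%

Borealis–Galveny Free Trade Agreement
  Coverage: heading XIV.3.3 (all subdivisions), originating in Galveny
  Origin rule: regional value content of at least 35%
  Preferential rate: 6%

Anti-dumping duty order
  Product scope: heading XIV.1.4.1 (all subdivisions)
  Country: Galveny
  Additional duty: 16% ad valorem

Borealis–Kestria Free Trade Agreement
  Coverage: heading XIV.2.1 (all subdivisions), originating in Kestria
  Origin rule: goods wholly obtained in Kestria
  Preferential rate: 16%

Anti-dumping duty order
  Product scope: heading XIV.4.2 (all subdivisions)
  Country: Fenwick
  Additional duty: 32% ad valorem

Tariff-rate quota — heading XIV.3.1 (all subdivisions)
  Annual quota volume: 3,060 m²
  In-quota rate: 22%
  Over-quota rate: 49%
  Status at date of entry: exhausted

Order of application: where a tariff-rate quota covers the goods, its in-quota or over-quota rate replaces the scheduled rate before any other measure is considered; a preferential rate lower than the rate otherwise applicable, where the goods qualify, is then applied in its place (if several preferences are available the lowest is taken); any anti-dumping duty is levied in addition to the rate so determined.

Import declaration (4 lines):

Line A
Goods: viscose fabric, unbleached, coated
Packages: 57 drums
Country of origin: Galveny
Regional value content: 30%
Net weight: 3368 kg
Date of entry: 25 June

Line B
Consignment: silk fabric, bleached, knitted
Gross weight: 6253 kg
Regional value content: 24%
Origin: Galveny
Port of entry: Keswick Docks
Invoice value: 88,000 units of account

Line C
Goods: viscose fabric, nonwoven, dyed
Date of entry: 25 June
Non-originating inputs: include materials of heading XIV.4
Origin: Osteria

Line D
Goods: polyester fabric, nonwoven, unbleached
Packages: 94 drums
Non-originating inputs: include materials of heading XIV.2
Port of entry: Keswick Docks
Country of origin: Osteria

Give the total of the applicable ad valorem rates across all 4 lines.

Line A: viscose → XIV.4; coated → XIV.4.3; unbleached → XIV.4.3.3. Scheduled 16%. Galveny agreement on XIV.3.3: XIV.4.3.3 not covered. → 16%.
Line B: silk → XIV.3; knitted → XIV.3.1; bleached → XIV.3.1.1. Scheduled 5%. quota on XIV.3.1 exhausted → over-quota 49%; Galveny agreement on XIV.3.3: XIV.3.1.1 not covered. → 49%.
Line C: viscose → XIV.4; nonwoven → XIV.4.2; dyed → XIV.4.2.2. Scheduled 11%. Osteria agreement on XIV.4: CTH not met. → 11%.
Line D: polyester → XIV.2; nonwoven → XIV.2.1; unbleached → XIV.2.1.1. Scheduled 38%. Osteria agreement on XIV.4: XIV.2.1.1 not covered. → 38%.
Sum: 16% + 49% + 11% + 38% = 114%.

114%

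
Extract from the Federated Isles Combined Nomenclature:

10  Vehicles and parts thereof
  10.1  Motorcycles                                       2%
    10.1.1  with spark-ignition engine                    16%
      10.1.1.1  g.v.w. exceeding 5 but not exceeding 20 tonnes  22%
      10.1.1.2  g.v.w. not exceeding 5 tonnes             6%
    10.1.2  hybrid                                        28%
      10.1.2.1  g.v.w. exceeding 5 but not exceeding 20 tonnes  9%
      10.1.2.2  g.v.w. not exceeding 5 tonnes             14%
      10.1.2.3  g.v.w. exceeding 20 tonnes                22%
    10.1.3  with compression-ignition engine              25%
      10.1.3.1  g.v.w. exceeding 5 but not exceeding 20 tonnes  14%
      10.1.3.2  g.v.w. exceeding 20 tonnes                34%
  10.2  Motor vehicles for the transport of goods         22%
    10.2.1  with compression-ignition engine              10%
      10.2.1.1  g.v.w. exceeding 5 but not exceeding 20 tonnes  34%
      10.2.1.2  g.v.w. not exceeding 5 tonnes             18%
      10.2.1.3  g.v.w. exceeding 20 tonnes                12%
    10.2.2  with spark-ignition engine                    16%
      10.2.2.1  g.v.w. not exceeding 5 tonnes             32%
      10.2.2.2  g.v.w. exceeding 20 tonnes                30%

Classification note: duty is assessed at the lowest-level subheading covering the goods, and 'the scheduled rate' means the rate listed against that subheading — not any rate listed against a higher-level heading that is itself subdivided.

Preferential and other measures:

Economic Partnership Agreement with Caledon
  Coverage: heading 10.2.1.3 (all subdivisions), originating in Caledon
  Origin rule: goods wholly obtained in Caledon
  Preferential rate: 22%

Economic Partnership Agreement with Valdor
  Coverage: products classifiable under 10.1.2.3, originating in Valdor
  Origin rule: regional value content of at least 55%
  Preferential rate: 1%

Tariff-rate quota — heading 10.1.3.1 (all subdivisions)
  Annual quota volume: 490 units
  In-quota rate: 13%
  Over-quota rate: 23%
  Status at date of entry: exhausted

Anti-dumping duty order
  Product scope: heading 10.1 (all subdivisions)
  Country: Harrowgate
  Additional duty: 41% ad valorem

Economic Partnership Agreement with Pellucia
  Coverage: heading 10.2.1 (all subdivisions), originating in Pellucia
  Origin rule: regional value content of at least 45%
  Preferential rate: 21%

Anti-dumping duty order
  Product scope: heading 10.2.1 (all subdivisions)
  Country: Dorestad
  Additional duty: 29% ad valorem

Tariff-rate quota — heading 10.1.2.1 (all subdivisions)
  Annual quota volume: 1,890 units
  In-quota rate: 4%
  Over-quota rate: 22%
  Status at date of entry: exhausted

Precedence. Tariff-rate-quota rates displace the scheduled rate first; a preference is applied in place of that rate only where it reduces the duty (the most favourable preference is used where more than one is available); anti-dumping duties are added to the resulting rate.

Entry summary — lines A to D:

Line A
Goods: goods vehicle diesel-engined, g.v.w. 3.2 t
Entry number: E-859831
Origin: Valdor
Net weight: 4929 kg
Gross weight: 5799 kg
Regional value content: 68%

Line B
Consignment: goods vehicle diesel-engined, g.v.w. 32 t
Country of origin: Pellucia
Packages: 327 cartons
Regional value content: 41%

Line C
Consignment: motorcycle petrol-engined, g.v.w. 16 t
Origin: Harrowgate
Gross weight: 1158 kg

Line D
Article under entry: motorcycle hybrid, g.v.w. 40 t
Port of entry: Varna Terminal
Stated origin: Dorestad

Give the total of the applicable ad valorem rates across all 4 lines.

Line A: goods vehicle → 10.2; diesel-engined → 10.2.1; g.v.w. 3.2 t → 10.2.1.2. Scheduled 18%. Valdor agreement on 10.1.2.3: 10.2.1.2 not covered. → 18%.
Line B: goods vehicle → 10.2; diesel-engined → 10.2.1; g.v.w. 32 t → 10.2.1.3. Scheduled 12%. Pellucia agreement on 10.2.1: RVC < 45%. → 12%.
Line C: motorcycle → 10.1; petrol-engined → 10.1.1; g.v.w. 16 t → 10.1.1.1. Scheduled 22%. anti-dumping (Harrowgate, 10.1): +41%; total 22% + 41% = 63%. → 63%.
Line D: motorcycle → 10.1; hybrid → 10.1.2; g.v.w. 40 t → 10.1.2.3. Scheduled 22%. No special measure applies. → 22%.
Sum: 18% + 12% + 63% + 22% = 115%.

115%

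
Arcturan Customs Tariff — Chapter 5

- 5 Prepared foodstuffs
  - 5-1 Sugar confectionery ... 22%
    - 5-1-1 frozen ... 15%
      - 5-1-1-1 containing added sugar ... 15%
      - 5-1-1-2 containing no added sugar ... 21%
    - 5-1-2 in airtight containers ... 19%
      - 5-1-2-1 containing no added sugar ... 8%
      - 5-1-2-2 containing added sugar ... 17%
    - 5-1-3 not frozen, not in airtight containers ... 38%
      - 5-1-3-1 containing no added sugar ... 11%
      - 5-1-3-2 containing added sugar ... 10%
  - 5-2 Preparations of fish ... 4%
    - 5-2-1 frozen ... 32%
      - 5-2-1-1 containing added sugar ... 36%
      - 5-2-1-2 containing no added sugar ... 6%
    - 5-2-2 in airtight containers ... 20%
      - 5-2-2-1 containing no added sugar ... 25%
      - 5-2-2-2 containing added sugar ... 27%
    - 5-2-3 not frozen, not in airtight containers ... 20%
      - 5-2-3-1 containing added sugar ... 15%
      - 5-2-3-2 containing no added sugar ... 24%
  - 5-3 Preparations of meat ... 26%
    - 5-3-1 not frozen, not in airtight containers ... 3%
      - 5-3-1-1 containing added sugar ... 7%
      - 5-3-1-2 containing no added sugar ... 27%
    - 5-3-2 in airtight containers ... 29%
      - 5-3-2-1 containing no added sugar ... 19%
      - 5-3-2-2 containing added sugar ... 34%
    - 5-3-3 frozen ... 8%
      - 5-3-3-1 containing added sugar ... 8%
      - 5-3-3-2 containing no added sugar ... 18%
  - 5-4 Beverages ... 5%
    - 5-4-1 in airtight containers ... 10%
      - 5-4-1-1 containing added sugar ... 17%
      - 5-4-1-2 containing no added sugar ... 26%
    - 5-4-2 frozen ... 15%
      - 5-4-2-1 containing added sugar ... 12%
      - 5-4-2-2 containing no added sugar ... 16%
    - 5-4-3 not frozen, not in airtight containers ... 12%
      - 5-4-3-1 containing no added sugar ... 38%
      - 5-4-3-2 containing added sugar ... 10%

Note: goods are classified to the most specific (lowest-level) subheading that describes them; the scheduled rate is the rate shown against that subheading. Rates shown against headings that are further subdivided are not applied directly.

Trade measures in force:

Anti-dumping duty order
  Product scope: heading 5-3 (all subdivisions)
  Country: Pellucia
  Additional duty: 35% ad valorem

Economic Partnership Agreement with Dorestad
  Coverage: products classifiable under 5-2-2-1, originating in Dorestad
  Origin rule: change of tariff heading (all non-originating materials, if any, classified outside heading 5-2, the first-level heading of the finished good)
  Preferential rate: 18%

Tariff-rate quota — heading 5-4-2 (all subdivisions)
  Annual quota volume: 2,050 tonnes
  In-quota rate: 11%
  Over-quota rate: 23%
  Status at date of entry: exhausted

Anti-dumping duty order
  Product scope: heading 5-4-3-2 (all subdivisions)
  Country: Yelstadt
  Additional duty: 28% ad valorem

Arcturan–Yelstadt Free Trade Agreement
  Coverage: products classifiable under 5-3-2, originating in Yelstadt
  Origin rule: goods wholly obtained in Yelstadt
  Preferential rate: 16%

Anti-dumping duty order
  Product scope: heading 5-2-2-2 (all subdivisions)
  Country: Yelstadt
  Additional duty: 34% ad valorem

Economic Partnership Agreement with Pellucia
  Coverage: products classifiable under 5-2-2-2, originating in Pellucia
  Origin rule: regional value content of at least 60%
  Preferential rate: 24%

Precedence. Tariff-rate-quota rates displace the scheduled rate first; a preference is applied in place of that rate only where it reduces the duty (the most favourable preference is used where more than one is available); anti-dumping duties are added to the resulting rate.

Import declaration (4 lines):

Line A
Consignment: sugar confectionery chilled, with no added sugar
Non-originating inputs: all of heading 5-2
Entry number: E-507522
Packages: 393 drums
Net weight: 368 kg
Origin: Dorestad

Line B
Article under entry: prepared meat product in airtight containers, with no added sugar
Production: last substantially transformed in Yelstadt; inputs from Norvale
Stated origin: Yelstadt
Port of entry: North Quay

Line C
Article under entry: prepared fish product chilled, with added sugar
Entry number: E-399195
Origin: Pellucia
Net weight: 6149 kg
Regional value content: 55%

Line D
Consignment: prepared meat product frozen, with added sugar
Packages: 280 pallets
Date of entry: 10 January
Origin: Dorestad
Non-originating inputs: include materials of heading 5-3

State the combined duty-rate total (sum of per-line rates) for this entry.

53%

Line A: sugar confectionery → 5-1; chilled → 5-1-3; with no added sugar → 5-1-3-1. Scheduled 11%. Dorestad agreement on 5-2-2-1: 5-1-3-1 not covered. → 11%.
Line B: prepared meat product → 5-3; in airtight containers → 5-3-2; with no added sugar → 5-3-2-1. Scheduled 19%. Yelstadt agreement on 5-3-2: not wholly obtained. → 19%.
Line C: prepared fish product → 5-2; chilled → 5-2-3; with added sugar → 5-2-3-1. Scheduled 15%. Pellucia agreement on 5-2-2-2: 5-2-3-1 not covered. → 15%.
Line D: prepared meat product → 5-3; frozen → 5-3-3; with added sugar → 5-3-3-1. Scheduled 8%. Dorestad agreement on 5-2-2-1: 5-3-3-1 not covered. → 8%.
Sum: 11% + 19% + 15% + 8% = 53%.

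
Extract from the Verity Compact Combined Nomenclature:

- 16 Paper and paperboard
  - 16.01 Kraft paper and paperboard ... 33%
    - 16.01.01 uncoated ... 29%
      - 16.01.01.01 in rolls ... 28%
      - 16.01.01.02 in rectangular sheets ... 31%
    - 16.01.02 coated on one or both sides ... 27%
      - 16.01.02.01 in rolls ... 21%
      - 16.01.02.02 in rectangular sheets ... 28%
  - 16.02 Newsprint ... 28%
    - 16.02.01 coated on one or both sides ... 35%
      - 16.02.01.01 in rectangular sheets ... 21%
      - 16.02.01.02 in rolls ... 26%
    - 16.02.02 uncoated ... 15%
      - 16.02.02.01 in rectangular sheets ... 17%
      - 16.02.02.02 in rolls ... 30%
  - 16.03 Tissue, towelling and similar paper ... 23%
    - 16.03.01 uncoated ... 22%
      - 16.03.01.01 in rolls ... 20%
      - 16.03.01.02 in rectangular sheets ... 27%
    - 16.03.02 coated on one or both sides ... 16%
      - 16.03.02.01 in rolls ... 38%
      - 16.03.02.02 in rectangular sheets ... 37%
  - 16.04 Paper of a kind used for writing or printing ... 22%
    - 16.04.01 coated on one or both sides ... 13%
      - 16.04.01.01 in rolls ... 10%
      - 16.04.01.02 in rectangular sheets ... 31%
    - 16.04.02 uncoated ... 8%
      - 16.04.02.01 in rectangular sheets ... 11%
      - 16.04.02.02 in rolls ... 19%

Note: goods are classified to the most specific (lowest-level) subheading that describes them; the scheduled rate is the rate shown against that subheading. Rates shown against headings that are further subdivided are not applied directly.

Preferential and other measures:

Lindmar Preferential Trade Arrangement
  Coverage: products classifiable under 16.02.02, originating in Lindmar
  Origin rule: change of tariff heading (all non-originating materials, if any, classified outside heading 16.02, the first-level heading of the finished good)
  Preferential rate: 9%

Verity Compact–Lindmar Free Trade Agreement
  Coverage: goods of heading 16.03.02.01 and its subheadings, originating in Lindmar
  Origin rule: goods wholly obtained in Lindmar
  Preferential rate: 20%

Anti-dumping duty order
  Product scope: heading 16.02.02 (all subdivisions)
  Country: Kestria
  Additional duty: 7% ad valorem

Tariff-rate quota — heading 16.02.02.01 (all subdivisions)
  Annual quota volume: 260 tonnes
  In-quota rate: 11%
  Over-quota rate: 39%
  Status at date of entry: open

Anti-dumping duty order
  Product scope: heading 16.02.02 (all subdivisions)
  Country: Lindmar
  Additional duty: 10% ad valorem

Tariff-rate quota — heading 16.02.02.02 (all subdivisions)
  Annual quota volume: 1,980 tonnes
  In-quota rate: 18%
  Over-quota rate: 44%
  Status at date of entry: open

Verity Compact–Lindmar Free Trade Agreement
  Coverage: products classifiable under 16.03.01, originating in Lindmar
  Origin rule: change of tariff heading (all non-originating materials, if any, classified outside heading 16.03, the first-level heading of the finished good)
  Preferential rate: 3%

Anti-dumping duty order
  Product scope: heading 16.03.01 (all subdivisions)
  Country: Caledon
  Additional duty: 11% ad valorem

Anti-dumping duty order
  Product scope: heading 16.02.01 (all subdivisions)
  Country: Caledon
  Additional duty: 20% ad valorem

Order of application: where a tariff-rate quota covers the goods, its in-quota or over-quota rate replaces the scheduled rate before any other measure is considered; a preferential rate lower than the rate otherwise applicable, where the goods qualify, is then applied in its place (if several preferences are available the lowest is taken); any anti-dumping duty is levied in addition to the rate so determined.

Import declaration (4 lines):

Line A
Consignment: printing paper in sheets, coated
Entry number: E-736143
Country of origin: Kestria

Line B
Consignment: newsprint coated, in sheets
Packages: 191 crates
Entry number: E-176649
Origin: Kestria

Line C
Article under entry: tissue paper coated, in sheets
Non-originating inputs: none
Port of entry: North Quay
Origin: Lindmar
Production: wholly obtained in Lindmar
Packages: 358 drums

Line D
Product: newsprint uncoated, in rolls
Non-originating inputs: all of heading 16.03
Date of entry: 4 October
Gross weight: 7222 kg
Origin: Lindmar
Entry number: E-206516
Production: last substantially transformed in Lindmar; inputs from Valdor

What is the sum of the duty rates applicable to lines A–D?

108%

Line A: printing paper → 16.04; coated → 16.04.01; in sheets → 16.04.01.02. Scheduled 31%. No special measure applies. → 31%.
Line B: newsprint → 16.02; coated → 16.02.01; in sheets → 16.02.01.01. Scheduled 21%. No special measure applies. → 21%.
Line C: tissue paper → 16.03; coated → 16.03.02; in sheets → 16.03.02.02. Scheduled 37%. Lindmar agreement on 16.02.02: 16.03.02.02 not covered; Lindmar agreement on 16.03.02.01: 16.03.02.02 not covered; Lindmar agreement on 16.03.01: 16.03.02.02 not covered. → 37%.
Line D: newsprint → 16.02; uncoated → 16.02.02; in rolls → 16.02.02.02. Scheduled 30%. quota on 16.02.02.02 open → in-quota 18%; Lindmar agreement on 16.02.02: CTH met → 9% available; Lindmar agreement on 16.03.02.01: 16.02.02.02 not covered; Lindmar agreement on 16.03.01: 16.02.02.02 not covered; preferential 9%; anti-dumping (Lindmar, 16.02.02): +10%; total 9% + 10% = 19%. → 19%.
Sum: 31% + 21% + 37% + 19% = 108%.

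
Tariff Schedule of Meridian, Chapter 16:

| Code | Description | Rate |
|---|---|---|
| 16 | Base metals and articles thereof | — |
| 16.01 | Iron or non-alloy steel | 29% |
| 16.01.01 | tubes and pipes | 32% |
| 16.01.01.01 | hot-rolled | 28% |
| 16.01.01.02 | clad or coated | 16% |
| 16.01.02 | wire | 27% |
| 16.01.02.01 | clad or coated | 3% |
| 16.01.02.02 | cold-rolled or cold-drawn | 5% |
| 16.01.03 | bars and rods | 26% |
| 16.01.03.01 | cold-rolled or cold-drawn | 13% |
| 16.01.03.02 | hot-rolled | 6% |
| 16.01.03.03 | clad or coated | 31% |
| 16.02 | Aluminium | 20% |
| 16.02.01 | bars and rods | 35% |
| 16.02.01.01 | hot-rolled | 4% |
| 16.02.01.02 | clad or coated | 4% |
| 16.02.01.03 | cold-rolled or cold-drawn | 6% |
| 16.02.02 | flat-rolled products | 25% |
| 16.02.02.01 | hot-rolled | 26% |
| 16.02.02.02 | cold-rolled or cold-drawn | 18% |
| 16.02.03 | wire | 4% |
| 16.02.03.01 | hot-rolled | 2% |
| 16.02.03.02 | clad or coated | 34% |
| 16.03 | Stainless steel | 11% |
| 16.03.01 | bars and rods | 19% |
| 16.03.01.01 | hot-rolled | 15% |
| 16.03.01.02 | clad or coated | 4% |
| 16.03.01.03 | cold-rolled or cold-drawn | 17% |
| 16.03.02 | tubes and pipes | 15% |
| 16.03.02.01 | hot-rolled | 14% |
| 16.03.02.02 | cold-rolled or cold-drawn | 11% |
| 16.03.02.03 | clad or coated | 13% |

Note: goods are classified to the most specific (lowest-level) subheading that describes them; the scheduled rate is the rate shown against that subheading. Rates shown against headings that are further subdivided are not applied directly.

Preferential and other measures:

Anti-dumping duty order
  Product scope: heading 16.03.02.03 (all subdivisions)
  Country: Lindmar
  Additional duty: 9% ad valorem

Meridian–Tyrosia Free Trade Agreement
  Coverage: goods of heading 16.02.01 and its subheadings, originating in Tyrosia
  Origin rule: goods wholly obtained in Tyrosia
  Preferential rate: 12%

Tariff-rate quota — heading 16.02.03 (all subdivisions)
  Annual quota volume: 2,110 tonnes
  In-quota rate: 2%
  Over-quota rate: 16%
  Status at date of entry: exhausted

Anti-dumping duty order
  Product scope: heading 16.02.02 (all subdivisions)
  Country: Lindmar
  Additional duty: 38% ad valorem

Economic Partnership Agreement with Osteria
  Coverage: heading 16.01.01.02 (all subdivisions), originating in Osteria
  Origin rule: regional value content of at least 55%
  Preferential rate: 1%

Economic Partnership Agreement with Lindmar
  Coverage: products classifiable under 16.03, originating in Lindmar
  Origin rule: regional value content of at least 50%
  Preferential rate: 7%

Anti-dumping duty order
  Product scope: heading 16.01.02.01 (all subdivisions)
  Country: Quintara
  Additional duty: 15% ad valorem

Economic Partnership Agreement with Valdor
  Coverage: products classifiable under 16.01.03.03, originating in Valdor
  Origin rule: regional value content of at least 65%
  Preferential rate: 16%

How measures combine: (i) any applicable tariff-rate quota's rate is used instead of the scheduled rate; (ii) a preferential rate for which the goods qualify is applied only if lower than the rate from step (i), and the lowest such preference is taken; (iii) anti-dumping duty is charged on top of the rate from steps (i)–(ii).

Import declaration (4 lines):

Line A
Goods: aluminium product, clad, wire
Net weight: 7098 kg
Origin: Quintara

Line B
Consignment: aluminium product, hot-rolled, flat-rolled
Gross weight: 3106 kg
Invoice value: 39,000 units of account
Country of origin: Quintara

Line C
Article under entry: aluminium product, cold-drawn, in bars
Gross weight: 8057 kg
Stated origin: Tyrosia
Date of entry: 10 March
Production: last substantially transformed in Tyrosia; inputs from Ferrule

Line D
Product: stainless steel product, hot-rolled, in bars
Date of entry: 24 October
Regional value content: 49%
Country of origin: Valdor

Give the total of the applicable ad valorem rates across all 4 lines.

63%

Line A: aluminium → 16.02; wire → 16.02.03; clad → 16.02.03.02. Scheduled 34%. quota on 16.02.03 exhausted → over-quota 16%. → 16%.
Line B: aluminium → 16.02; flat-rolled → 16.02.02; hot-rolled → 16.02.02.01. Scheduled 26%. No special measure applies. → 26%.
Line C: aluminium → 16.02; in bars → 16.02.01; cold-drawn → 16.02.01.03. Scheduled 6%. Tyrosia agreement on 16.02.01: not wholly obtained. → 6%.
Line D: stainless steel → 16.03; in bars → 16.03.01; hot-rolled → 16.03.01.01. Scheduled 15%. Valdor agreement on 16.01.03.03: 16.03.01.01 not covered. → 15%.
Sum: 16% + 26% + 6% + 15% = 63%.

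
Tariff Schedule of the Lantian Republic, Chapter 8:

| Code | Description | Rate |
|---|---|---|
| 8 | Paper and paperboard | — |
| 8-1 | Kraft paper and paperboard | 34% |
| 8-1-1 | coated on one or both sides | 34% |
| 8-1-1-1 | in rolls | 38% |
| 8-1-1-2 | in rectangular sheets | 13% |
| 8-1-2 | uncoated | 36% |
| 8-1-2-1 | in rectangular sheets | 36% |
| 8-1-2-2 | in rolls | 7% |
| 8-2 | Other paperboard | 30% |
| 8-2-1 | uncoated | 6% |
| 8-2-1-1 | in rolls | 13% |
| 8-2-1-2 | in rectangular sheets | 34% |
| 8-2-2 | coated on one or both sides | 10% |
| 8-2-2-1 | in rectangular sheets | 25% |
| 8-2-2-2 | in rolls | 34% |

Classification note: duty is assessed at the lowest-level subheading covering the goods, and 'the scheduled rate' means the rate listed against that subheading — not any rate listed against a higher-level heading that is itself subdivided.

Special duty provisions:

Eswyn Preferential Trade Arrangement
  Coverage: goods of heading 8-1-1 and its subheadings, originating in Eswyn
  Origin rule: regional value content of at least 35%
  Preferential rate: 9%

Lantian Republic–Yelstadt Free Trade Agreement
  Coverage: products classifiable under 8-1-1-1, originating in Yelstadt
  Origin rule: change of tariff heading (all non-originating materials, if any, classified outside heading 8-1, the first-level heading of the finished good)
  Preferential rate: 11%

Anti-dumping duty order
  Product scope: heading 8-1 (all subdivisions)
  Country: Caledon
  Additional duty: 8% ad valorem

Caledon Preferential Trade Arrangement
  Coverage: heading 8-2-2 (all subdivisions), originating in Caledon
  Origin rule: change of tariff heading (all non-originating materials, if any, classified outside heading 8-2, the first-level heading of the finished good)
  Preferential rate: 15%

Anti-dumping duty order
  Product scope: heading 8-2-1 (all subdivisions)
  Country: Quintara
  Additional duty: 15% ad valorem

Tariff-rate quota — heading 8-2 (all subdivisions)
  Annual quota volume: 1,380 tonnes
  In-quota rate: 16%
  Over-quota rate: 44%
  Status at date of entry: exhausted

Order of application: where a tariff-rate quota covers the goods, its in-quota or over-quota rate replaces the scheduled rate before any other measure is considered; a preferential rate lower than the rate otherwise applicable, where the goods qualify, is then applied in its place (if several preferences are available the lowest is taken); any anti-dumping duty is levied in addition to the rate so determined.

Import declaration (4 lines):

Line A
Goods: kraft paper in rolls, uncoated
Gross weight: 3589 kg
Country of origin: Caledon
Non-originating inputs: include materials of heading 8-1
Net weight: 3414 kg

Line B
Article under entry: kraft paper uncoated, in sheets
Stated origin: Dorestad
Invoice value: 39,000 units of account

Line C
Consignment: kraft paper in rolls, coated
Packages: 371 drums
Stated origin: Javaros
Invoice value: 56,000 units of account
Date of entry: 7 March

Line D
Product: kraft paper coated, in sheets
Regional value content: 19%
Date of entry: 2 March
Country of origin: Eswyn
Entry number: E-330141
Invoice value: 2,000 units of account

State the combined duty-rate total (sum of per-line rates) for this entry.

102%

Line A: kraft paper → 8-1; uncoated → 8-1-2; in rolls → 8-1-2-2. Scheduled 7%. Caledon agreement on 8-2-2: 8-1-2-2 not covered; anti-dumping (Caledon, 8-1): +8%; total 7% + 8% = 15%. → 15%.
Line B: kraft paper → 8-1; uncoated → 8-1-2; in sheets → 8-1-2-1. Scheduled 36%. No special measure applies. → 36%.
Line C: kraft paper → 8-1; coated → 8-1-1; in rolls → 8-1-1-1. Scheduled 38%. No special measure applies. → 38%.
Line D: kraft paper → 8-1; coated → 8-1-1; in sheets → 8-1-1-2. Scheduled 13%. Eswyn agreement on 8-1-1: RVC < 35%. → 13%.
Sum: 15% + 36% + 38% + 13% = 102%.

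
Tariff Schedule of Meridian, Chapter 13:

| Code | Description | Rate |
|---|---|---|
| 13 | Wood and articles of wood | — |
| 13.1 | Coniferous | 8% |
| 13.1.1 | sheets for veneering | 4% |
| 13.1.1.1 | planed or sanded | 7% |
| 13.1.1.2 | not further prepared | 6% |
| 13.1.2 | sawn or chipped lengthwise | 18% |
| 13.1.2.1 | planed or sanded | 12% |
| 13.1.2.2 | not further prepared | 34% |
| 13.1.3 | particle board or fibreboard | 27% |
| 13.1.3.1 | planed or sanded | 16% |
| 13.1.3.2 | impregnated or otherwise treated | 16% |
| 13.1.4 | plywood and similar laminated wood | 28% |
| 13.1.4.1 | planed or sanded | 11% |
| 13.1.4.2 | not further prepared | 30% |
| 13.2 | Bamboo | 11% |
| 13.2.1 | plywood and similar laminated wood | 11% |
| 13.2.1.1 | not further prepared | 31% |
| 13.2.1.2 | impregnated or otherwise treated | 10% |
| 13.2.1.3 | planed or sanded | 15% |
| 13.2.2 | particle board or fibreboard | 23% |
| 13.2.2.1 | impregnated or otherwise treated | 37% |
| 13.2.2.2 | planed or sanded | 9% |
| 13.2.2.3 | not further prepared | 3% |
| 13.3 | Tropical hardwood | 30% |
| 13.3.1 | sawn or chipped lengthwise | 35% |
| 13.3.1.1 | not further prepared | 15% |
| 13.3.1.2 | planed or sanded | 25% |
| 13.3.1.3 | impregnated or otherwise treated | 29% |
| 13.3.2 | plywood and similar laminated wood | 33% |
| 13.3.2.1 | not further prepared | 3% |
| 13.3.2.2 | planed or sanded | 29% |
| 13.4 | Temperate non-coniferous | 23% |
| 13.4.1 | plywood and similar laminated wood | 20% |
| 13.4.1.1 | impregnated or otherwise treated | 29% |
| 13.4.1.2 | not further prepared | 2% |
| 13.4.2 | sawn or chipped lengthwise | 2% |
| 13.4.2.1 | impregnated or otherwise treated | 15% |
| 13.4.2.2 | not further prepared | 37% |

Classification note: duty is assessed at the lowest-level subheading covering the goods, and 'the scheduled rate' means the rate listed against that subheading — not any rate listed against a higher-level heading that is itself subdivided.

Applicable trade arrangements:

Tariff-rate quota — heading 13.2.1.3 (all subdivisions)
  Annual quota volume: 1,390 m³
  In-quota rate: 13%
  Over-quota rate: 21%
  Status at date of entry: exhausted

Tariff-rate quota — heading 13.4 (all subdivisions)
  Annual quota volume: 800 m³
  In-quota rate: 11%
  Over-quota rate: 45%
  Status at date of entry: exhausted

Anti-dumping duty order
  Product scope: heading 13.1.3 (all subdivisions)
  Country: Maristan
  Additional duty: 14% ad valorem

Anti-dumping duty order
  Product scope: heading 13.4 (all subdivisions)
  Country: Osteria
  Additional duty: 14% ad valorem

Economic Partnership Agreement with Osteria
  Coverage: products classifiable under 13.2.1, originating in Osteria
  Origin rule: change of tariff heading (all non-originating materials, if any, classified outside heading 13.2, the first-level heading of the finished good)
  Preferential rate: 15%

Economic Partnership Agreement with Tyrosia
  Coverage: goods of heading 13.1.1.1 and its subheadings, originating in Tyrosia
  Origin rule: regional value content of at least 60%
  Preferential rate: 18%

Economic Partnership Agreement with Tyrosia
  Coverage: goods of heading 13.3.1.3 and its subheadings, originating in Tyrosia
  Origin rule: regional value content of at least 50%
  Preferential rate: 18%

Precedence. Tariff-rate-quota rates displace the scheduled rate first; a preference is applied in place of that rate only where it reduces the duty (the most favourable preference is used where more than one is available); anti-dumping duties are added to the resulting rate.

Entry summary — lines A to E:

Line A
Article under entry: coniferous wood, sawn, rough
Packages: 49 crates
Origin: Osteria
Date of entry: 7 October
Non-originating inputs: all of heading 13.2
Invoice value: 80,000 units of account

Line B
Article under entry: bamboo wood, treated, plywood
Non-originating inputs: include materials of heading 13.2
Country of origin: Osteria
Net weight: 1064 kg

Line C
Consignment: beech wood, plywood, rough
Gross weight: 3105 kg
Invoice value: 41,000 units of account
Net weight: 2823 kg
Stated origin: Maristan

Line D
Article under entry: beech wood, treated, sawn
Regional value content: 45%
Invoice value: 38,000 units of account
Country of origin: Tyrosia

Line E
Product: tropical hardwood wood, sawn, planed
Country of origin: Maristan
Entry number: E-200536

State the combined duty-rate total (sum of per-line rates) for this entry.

Line A: coniferous → 13.1; sawn → 13.1.2; rough → 13.1.2.2. Scheduled 34%. Osteria agreement on 13.2.1: 13.1.2.2 not covered. → 34%.
Line B: bamboo → 13.2; plywood → 13.2.1; treated → 13.2.1.2. Scheduled 10%. Osteria agreement on 13.2.1: CTH not met. → 10%.
Line C: beech → 13.4; plywood → 13.4.1; rough → 13.4.1.2. Scheduled 2%. quota on 13.4 exhausted → over-quota 45%. → 45%.
Line D: beech → 13.4; sawn → 13.4.2; treated → 13.4.2.1. Scheduled 15%. quota on 13.4 exhausted → over-quota 45%; Tyrosia agreement on 13.1.1.1: 13.4.2.1 not covered; Tyrosia agreement on 13.3.1.3: 13.4.2.1 not covered. → 45%.
Line E: tropical hardwood → 13.3; sawn → 13.3.1; planed → 13.3.1.2. Scheduled 25%. No special measure applies. → 25%.
Sum: 34% + 10% + 45% + 45% + 25% = 159%.

159%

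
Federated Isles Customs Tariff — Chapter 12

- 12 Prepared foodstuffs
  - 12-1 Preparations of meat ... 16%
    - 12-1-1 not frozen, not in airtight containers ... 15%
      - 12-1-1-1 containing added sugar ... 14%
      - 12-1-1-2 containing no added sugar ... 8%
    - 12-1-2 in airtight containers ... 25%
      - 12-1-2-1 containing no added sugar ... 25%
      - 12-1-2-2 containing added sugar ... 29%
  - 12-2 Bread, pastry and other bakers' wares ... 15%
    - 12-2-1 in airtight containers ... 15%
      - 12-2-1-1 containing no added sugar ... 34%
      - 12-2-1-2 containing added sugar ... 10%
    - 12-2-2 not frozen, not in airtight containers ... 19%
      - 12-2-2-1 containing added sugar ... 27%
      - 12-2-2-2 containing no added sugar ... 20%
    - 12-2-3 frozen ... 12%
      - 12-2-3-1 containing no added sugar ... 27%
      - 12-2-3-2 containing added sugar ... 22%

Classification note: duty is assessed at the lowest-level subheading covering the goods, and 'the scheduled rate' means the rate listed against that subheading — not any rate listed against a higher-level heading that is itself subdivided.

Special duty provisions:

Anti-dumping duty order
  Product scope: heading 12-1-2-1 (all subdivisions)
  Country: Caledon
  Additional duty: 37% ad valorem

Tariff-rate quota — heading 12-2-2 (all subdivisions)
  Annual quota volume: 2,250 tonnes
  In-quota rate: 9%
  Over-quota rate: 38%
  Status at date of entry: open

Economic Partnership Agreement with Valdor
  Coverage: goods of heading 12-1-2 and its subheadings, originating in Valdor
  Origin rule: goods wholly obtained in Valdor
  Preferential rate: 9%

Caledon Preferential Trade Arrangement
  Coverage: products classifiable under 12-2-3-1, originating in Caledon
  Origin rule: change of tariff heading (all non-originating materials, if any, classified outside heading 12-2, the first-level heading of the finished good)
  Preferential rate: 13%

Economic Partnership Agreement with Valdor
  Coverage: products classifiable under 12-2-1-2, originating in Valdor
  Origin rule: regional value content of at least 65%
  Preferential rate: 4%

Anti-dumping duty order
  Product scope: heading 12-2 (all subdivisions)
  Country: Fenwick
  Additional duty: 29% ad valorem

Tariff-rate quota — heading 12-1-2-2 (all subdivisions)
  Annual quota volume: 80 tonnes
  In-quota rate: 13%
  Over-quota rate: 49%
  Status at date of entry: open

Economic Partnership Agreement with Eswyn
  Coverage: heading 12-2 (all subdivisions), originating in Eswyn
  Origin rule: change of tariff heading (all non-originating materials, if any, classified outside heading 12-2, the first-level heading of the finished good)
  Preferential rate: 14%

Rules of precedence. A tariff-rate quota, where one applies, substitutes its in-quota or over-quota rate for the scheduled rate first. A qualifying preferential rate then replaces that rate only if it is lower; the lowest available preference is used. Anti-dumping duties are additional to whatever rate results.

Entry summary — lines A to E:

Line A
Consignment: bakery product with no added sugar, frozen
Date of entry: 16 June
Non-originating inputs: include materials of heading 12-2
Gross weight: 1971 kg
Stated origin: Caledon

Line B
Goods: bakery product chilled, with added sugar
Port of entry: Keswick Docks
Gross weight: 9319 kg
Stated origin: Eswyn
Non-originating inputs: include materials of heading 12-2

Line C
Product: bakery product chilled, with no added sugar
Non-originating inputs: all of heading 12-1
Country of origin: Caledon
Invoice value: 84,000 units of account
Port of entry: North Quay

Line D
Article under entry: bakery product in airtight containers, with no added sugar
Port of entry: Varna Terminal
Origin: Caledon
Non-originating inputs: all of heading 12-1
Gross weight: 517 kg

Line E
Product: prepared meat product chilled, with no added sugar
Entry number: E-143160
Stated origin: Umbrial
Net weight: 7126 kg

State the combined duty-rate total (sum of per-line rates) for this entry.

87%

Line A: bakery product → 12-2; frozen → 12-2-3; with no added sugar → 12-2-3-1. Scheduled 27%. Caledon agreement on 12-2-3-1: CTH not met. → 27%.
Line B: bakery product → 12-2; chilled → 12-2-2; with added sugar → 12-2-2-1. Scheduled 27%. quota on 12-2-2 open → in-quota 9%; Eswyn agreement on 12-2: CTH not met. → 9%.
Line C: bakery product → 12-2; chilled → 12-2-2; with no added sugar → 12-2-2-2. Scheduled 20%. quota on 12-2-2 open → in-quota 9%; Caledon agreement on 12-2-3-1: 12-2-2-2 not covered. → 9%.
Line D: bakery product → 12-2; in airtight containers → 12-2-1; with no added sugar → 12-2-1-1. Scheduled 34%. Caledon agreement on 12-2-3-1: 12-2-1-1 not covered. → 34%.
Line E: prepared meat product → 12-1; chilled → 12-1-1; with no added sugar → 12-1-1-2. Scheduled 8%. No special measure applies. → 8%.
Sum: 27% + 9% + 9% + 34% + 8% = 87%.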